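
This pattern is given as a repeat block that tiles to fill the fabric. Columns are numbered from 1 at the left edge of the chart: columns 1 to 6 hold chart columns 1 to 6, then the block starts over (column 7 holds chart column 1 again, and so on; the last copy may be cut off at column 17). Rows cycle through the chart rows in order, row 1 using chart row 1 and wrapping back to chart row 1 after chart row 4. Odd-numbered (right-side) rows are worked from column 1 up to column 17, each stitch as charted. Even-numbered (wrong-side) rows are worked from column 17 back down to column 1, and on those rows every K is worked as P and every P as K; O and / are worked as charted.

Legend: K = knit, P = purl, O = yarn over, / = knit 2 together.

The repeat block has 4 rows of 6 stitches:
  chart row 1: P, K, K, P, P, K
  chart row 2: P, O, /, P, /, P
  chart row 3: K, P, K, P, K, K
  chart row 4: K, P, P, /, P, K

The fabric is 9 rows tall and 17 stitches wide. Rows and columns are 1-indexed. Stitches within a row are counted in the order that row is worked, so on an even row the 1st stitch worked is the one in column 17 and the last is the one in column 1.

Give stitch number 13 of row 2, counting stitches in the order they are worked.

== STITCH ==
/

Derivation:
Row 2: (2-1) mod 4 = 1, so use chart row 2. Even row -> WS.
Chart row 2 tiled across columns 1-17: P O / P / P P O / P / P P O / P /
Wrong side: read the tiled row from column 17 down to 1 and exchange K with P (leave O, /).
Row 2 as worked: / K / O K K / K / O K K / K / O K
Stitch 13 in working order -> /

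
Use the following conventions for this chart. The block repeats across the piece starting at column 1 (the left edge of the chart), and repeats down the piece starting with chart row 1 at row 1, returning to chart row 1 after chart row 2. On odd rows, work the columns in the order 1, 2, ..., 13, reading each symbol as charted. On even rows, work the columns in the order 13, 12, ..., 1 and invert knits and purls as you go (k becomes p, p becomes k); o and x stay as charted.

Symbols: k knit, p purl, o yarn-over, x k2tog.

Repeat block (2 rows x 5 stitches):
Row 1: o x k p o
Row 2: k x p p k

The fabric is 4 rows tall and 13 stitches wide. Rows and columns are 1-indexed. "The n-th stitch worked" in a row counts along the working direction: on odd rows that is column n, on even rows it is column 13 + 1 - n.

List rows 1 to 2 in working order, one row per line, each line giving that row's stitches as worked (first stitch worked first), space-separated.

Row 1: chart row 1, RS - tile across columns 1-13 and work as-is.
Row 2: chart row 2, WS - tiled (columns 1-13): k x p p k k x p p k k x p; work from column 13 back to 1 with k<->p swapped.

== ROWS AS WORKED ==
o x k p o o x k p o o x k
k x p p k k x p p k k x p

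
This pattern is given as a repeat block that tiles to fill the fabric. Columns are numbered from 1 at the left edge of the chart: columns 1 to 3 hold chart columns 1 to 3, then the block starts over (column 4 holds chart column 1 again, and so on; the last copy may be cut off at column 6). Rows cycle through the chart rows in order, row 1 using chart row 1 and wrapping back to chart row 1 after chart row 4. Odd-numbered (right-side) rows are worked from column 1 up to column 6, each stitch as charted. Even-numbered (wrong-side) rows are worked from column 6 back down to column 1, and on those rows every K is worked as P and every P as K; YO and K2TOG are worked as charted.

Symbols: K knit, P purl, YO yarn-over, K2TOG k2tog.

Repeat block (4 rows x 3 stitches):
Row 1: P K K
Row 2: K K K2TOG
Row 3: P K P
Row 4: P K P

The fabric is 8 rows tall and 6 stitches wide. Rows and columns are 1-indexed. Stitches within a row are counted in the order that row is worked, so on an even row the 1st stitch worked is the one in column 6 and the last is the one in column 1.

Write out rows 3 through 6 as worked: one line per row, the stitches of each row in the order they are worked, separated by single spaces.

Row 3: chart row 3, RS - tile across columns 1-6 and work as-is.
Row 4: chart row 4, WS - tiled (columns 1-6): P K P P K P; work from column 6 back to 1 with K<->P swapped.
Row 5: chart row 1, RS - tile across columns 1-6 and work as-is.
Row 6: chart row 2, WS - tiled (columns 1-6): K K K2TOG K K K2TOG; work from column 6 back to 1 with K<->P swapped.

Rows as worked:
P K P P K P
K P K K P K
P K K P K K
K2TOG P P K2TOG P P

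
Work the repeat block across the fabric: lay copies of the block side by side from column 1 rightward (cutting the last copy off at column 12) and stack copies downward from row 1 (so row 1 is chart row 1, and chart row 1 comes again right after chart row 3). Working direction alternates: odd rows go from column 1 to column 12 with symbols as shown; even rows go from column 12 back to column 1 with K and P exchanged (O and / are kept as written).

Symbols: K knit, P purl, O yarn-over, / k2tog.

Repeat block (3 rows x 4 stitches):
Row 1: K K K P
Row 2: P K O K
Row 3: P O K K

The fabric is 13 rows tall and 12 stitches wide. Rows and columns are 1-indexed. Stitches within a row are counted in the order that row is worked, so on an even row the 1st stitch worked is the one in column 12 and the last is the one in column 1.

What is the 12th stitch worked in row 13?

Row 13 uses chart row ((13-1) mod 3)+1 = 1. Row 13 is odd, so RS.
Chart row 1 tiled across columns 1-12: K K K P K K K P K K K P
Right side: take the tiled row as-is (worked left to right from column 1).
Stitch 12 in working order -> P

Stitch:
P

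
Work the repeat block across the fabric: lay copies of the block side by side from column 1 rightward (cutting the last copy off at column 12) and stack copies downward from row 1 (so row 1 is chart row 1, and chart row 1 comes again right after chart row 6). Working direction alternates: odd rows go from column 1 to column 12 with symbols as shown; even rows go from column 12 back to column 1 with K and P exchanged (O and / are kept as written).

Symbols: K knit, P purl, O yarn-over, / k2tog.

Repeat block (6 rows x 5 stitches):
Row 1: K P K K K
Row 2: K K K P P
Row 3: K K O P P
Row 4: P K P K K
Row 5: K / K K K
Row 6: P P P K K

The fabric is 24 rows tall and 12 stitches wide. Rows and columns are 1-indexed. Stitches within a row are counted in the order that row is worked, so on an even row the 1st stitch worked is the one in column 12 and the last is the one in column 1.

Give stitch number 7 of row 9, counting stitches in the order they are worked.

Result:
K

Derivation:
Row 9: (9-1) mod 6 = 2, so use chart row 3. Odd row -> RS.
Chart row 3 tiled across columns 1-12: K K O P P K K O P P K K
RS row: no reversal, no swap; stitch n worked = column n.
Counting 7 along the worked row gives K.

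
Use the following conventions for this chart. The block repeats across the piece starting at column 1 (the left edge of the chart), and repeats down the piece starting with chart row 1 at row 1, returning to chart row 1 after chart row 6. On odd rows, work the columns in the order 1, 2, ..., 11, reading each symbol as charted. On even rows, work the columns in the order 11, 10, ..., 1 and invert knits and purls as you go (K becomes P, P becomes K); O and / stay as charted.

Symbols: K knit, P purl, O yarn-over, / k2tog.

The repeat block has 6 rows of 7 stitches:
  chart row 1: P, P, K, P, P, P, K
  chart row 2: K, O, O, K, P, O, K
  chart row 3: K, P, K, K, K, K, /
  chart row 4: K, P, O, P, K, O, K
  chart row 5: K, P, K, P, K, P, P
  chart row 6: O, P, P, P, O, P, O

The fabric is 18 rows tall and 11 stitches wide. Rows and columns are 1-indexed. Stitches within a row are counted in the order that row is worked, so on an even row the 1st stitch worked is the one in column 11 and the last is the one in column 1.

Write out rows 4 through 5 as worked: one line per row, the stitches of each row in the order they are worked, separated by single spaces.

Rows as worked:
K O K P P O P K O K P
K P K P K P P K P K P

Derivation:
Row 4: chart row 4, WS - tiled (columns 1-11): K P O P K O K K P O P; work from column 11 back to 1 with K<->P swapped.
Row 5: chart row 5, RS - tile across columns 1-11 and work as-is.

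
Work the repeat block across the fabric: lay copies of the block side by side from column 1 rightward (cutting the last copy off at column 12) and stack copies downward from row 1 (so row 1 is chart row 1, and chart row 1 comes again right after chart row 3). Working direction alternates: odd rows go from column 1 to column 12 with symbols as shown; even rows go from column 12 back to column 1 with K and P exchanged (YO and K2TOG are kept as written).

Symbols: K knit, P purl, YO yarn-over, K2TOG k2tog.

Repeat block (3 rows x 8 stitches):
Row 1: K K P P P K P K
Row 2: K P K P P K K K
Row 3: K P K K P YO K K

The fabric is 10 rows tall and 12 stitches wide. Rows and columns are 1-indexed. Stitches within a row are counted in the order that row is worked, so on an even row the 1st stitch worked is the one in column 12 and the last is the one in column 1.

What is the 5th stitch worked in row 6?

Stitch:
P

Derivation:
For row 6: chart row = ((6-1) mod 3) + 1 = 3; this is a WS (even) row.
Chart row 3 tiled across columns 1-12: K P K K P YO K K K P K K
WS row: flip the tiled sequence (start at column 12) and apply K<->P; YO and K2TOG stay.
Row 6 as worked: P P K P P P YO K P P K P
Counting 5 along the worked row gives P.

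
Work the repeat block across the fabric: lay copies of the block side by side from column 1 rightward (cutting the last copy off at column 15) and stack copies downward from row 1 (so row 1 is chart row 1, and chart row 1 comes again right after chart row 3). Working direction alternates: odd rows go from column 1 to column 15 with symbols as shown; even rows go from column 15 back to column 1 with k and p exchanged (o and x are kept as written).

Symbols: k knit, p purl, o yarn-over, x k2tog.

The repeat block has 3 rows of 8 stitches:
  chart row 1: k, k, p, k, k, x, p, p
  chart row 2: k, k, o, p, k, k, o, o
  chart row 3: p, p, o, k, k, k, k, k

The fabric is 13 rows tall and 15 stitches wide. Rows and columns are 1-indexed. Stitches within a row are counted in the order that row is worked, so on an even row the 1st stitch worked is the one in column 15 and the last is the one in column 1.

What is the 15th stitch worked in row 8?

Stitch:
p

Derivation:
For row 8: chart row = ((8-1) mod 3) + 1 = 2; this is a WS (even) row.
Chart row 2 tiled across columns 1-15: k k o p k k o o k k o p k k o
Wrong side: read the tiled row from column 15 down to 1 and exchange k with p (leave o, x).
Row 8 as worked: o p p k o p p o o p p k o p p
The 15th stitch worked is p.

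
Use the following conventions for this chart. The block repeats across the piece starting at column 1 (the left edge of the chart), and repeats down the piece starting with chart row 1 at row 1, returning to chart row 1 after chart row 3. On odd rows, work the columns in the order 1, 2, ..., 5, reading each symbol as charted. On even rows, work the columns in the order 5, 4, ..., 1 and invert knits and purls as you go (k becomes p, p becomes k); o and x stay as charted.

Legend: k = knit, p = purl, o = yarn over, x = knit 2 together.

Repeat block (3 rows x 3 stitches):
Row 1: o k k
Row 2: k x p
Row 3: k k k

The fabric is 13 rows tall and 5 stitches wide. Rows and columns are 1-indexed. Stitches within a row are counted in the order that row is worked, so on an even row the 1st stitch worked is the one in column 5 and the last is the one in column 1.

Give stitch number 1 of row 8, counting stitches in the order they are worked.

Result:
x

Derivation:
Row 8: (8-1) mod 3 = 1, so use chart row 2. Even row -> WS.
Chart row 2 tiled across columns 1-5: k x p k x
WS: work from column 5 back to column 1 (reverse the tiled row), swapping k<->p (o and x unchanged).
Row 8 as worked: x p k x p
The 1st stitch worked is x.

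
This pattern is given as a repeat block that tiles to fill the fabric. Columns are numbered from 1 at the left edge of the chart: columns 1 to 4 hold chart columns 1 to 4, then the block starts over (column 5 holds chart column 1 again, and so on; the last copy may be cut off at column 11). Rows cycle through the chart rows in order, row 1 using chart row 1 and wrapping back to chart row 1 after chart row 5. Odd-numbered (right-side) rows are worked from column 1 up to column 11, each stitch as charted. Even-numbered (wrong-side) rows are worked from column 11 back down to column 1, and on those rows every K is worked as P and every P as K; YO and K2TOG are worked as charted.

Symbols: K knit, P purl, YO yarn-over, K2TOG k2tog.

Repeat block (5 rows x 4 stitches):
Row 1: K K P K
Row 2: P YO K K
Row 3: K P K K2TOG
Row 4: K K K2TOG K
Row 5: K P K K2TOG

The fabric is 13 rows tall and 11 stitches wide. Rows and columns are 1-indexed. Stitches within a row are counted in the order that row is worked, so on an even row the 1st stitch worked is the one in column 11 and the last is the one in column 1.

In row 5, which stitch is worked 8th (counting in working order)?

Result:
K2TOG

Derivation:
Row 5: (5-1) mod 5 = 4, so use chart row 5. Odd row -> RS.
Chart row 5 tiled across columns 1-11: K P K K2TOG K P K K2TOG K P K
RS: work column 1 to column 11, symbols as charted — the tiled row is the row as worked.
Counting 8 along the worked row gives K2TOG.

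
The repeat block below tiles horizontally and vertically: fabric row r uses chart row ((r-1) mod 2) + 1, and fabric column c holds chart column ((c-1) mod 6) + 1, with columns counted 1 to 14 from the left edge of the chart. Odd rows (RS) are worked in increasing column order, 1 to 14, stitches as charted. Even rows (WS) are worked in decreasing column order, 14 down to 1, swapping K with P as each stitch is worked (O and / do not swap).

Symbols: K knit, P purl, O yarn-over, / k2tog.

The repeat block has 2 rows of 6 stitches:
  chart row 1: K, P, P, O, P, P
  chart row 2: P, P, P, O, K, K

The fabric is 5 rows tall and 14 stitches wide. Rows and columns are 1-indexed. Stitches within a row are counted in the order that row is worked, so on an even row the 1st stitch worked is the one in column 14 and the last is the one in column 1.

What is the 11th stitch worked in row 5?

Result:
P

Derivation:
For row 5: chart row = ((5-1) mod 2) + 1 = 1; this is a RS (odd) row.
Chart row 1 tiled across columns 1-14: K P P O P P K P P O P P K P
Right side: take the tiled row as-is (worked left to right from column 1).
Stitch 11 in working order -> P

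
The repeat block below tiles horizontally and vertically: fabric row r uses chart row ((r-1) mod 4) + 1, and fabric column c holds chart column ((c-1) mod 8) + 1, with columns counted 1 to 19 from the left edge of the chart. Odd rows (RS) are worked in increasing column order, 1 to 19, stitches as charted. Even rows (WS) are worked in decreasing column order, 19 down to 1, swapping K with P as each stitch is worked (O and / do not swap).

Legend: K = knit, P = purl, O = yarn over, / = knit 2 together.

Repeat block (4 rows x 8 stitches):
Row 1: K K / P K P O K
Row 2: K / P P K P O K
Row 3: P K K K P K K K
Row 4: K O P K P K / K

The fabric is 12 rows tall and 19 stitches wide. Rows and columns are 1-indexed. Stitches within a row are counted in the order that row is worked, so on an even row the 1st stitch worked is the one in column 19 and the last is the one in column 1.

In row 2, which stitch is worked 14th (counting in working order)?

Result:
K

Derivation:
Row 2 uses chart row ((2-1) mod 4)+1 = 2. Row 2 is even, so WS.
Chart row 2 tiled across columns 1-19: K / P P K P O K K / P P K P O K K / P
WS: work from column 19 back to column 1 (reverse the tiled row), swapping K<->P (O and / unchanged).
Row 2 as worked: K / P P O K P K K / P P O K P K K / P
The 14th stitch worked is K.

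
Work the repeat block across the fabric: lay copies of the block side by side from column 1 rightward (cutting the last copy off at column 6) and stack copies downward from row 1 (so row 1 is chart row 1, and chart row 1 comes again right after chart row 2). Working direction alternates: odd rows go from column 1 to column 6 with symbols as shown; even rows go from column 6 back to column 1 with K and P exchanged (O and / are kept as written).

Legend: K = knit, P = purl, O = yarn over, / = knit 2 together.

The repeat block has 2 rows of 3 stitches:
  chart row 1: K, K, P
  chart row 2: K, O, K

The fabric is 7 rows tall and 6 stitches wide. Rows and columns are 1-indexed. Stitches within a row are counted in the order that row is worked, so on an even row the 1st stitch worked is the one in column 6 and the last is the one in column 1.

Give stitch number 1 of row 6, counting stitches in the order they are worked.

Row 6: (6-1) mod 2 = 1, so use chart row 2. Even row -> WS.
Chart row 2 tiled across columns 1-6: K O K K O K
WS row: flip the tiled sequence (start at column 6) and apply K<->P; O and / stay.
Row 6 as worked: P O P P O P
The 1st stitch worked is P.

Stitch:
P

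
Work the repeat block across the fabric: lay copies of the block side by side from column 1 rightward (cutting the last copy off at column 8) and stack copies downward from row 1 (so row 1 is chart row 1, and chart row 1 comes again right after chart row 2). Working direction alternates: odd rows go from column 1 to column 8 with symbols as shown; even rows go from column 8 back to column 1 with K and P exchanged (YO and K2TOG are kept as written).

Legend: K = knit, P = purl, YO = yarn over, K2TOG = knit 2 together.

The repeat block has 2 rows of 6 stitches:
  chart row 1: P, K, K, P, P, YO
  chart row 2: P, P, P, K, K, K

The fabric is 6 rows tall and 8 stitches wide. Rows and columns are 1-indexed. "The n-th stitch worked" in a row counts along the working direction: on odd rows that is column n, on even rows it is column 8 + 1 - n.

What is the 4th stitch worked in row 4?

Row 4 uses chart row ((4-1) mod 2)+1 = 2. Row 4 is even, so WS.
Chart row 2 tiled across columns 1-8: P P P K K K P P
WS row: flip the tiled sequence (start at column 8) and apply K<->P; YO and K2TOG stay.
Row 4 as worked: K K P P P K K K
Counting 4 along the worked row gives P.

== STITCH ==
P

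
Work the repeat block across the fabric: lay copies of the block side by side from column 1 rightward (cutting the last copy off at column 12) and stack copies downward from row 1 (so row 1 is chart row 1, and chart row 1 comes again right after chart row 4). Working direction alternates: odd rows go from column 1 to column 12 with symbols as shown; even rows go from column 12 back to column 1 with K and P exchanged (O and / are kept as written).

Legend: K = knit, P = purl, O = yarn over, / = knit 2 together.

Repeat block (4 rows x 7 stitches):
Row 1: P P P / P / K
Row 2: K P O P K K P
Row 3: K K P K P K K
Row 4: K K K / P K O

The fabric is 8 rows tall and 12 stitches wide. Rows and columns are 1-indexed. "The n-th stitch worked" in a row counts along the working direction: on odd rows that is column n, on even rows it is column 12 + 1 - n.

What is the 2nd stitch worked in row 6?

Row 6 uses chart row ((6-1) mod 4)+1 = 2. Row 6 is even, so WS.
Chart row 2 tiled across columns 1-12: K P O P K K P K P O P K
Wrong side: read the tiled row from column 12 down to 1 and exchange K with P (leave O, /).
Row 6 as worked: P K O K P K P P K O K P
Stitch 2 in working order -> K

== STITCH ==
K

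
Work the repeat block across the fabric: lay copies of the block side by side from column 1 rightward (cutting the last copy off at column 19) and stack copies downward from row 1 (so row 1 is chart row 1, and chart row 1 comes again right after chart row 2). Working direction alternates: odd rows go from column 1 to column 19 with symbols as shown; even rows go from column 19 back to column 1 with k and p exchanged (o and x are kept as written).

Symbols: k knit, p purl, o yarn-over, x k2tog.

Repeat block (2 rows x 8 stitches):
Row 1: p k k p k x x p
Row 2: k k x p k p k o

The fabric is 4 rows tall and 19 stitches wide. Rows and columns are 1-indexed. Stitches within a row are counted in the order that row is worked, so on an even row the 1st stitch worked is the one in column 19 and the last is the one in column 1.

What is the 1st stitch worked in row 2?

Row 2 uses chart row ((2-1) mod 2)+1 = 2. Row 2 is even, so WS.
Chart row 2 tiled across columns 1-19: k k x p k p k o k k x p k p k o k k x
WS: work from column 19 back to column 1 (reverse the tiled row), swapping k<->p (o and x unchanged).
Row 2 as worked: x p p o p k p k x p p o p k p k x p p
The 1st stitch worked is x.

Result:
x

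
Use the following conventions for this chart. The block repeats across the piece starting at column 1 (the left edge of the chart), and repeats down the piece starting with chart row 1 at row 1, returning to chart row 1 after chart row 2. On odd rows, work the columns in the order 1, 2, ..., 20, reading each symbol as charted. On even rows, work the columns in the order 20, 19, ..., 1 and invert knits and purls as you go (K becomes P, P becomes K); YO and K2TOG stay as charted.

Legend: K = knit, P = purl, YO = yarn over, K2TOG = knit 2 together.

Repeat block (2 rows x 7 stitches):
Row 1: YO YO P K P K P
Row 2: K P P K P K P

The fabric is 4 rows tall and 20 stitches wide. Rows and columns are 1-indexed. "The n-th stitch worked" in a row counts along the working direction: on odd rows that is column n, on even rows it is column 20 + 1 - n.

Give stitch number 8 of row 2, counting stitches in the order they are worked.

Row 2 uses chart row ((2-1) mod 2)+1 = 2. Row 2 is even, so WS.
Chart row 2 tiled across columns 1-20: K P P K P K P K P P K P K P K P P K P K
WS row: flip the tiled sequence (start at column 20) and apply K<->P; YO and K2TOG stay.
Row 2 as worked: P K P K K P K P K P K K P K P K P K K P
Counting 8 along the worked row gives P.

== STITCH ==
P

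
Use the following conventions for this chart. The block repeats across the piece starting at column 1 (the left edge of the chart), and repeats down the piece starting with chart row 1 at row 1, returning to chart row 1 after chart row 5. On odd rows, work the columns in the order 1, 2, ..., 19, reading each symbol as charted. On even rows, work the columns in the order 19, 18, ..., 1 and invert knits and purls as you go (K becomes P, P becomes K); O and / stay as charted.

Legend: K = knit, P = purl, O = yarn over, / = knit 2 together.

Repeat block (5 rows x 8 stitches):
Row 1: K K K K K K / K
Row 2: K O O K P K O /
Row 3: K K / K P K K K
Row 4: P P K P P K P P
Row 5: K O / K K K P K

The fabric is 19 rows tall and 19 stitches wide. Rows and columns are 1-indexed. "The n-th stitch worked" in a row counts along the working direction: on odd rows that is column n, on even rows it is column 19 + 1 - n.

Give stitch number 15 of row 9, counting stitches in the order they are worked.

Row 9: (9-1) mod 5 = 3, so use chart row 4. Odd row -> RS.
Chart row 4 tiled across columns 1-19: P P K P P K P P P P K P P K P P P P K
Right side: take the tiled row as-is (worked left to right from column 1).
Stitch 15 in working order -> P

== STITCH ==
P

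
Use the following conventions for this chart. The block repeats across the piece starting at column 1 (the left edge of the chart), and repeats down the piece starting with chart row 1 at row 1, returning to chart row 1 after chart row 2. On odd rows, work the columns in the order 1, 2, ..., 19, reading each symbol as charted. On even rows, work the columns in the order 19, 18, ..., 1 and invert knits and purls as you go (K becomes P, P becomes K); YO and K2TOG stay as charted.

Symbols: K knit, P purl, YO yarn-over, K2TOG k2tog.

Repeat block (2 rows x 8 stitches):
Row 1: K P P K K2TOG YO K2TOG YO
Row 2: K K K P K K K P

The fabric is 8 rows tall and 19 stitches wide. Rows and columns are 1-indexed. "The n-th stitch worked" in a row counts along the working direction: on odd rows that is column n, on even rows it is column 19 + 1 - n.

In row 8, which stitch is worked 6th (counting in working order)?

== STITCH ==
P

Derivation:
For row 8: chart row = ((8-1) mod 2) + 1 = 2; this is a WS (even) row.
Chart row 2 tiled across columns 1-19: K K K P K K K P K K K P K K K P K K K
Wrong side: read the tiled row from column 19 down to 1 and exchange K with P (leave YO, K2TOG).
Row 8 as worked: P P P K P P P K P P P K P P P K P P P
Stitch 6 in working order -> P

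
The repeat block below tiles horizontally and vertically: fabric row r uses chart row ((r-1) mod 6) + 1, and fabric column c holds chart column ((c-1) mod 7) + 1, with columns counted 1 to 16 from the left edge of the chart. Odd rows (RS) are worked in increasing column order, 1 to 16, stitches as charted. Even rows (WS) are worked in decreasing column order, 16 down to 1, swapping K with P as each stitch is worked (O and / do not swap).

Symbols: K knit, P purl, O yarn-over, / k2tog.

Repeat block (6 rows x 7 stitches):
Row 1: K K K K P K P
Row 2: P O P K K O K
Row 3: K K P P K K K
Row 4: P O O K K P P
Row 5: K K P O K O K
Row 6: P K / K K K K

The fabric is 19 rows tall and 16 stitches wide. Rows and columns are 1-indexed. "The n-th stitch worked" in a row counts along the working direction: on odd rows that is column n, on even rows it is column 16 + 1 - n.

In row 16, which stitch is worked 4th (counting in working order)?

Row 16 uses chart row ((16-1) mod 6)+1 = 4. Row 16 is even, so WS.
Chart row 4 tiled across columns 1-16: P O O K K P P P O O K K P P P O
WS: work from column 16 back to column 1 (reverse the tiled row), swapping K<->P (O and / unchanged).
Row 16 as worked: O K K K P P O O K K K P P O O K
Stitch 4 in working order -> K

Stitch:
K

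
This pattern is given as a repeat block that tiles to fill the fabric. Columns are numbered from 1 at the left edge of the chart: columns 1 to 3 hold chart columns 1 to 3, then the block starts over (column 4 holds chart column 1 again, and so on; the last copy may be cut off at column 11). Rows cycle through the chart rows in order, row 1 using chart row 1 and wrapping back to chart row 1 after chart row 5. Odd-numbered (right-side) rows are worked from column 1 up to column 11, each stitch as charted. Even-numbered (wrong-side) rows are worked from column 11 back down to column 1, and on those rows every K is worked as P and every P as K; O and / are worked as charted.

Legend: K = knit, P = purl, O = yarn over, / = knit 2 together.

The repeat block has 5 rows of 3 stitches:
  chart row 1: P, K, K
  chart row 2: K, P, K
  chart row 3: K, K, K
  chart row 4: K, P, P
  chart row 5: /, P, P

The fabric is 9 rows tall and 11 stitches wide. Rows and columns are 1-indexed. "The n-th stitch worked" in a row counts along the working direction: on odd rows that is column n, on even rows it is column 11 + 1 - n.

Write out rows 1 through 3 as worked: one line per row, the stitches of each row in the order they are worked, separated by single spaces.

Row 1: chart row 1, RS - tile across columns 1-11 and work as-is.
Row 2: chart row 2, WS - tiled (columns 1-11): K P K K P K K P K K P; work from column 11 back to 1 with K<->P swapped.
Row 3: chart row 3, RS - tile across columns 1-11 and work as-is.

== ROWS AS WORKED ==
P K K P K K P K K P K
K P P K P P K P P K P
K K K K K K K K K K K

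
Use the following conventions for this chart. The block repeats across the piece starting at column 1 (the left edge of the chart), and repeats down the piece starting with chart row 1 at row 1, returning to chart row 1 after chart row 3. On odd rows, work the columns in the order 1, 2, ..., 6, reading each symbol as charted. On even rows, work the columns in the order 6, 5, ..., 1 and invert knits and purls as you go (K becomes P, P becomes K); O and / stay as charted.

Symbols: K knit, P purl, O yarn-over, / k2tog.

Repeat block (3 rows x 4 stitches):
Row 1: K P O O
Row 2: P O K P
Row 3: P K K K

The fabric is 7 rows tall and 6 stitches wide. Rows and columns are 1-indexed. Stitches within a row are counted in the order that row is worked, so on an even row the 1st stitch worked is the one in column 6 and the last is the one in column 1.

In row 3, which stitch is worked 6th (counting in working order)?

== STITCH ==
K

Derivation:
Row 3 uses chart row ((3-1) mod 3)+1 = 3. Row 3 is odd, so RS.
Chart row 3 tiled across columns 1-6: P K K K P K
RS row: no reversal, no swap; stitch n worked = column n.
The 6th stitch worked is K.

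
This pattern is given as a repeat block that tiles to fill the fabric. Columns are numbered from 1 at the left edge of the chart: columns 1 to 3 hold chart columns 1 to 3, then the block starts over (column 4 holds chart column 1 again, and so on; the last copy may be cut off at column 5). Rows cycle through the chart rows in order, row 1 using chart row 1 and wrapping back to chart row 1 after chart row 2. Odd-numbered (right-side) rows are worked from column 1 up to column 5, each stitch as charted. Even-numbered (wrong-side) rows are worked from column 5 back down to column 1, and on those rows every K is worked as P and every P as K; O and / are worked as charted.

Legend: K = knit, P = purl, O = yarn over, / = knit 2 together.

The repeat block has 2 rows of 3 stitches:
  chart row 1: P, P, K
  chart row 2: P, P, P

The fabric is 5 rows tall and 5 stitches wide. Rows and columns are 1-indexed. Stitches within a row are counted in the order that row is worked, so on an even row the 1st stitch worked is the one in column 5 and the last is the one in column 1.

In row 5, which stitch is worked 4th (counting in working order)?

Row 5 uses chart row ((5-1) mod 2)+1 = 1. Row 5 is odd, so RS.
Chart row 1 tiled across columns 1-5: P P K P P
RS row: no reversal, no swap; stitch n worked = column n.
The 4th stitch worked is P.

Result:
P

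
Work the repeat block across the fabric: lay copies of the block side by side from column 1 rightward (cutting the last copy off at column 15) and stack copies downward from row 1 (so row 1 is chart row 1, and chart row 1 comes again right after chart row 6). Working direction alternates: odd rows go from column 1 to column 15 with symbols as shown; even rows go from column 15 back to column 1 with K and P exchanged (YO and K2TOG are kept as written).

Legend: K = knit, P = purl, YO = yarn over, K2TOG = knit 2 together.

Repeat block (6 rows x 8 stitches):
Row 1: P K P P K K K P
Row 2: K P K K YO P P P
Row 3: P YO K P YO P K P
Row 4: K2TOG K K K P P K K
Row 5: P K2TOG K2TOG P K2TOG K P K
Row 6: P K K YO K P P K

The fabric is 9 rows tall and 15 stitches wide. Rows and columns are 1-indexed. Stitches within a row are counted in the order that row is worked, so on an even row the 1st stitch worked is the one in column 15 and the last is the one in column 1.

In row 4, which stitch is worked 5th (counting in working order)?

Stitch:
P

Derivation:
For row 4: chart row = ((4-1) mod 6) + 1 = 4; this is a WS (even) row.
Chart row 4 tiled across columns 1-15: K2TOG K K K P P K K K2TOG K K K P P K
WS: work from column 15 back to column 1 (reverse the tiled row), swapping K<->P (YO and K2TOG unchanged).
Row 4 as worked: P K K P P P K2TOG P P K K P P P K2TOG
Stitch 5 in working order -> P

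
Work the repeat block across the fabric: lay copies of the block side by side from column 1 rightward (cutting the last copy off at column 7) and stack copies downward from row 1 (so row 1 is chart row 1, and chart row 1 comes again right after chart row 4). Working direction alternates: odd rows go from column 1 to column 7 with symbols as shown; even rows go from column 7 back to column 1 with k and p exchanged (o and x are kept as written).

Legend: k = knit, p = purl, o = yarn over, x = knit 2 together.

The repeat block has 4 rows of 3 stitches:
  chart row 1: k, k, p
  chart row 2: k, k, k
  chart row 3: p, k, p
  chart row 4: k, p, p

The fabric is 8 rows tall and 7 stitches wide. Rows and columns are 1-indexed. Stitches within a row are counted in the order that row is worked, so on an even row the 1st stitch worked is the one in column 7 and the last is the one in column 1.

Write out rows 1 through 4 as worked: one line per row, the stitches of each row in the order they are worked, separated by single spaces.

Row 1: chart row 1, RS - tile across columns 1-7 and work as-is.
Row 2: chart row 2, WS - tiled (columns 1-7): k k k k k k k; work from column 7 back to 1 with k<->p swapped.
Row 3: chart row 3, RS - tile across columns 1-7 and work as-is.
Row 4: chart row 4, WS - tiled (columns 1-7): k p p k p p k; work from column 7 back to 1 with k<->p swapped.

== ROWS AS WORKED ==
k k p k k p k
p p p p p p p
p k p p k p p
p k k p k k p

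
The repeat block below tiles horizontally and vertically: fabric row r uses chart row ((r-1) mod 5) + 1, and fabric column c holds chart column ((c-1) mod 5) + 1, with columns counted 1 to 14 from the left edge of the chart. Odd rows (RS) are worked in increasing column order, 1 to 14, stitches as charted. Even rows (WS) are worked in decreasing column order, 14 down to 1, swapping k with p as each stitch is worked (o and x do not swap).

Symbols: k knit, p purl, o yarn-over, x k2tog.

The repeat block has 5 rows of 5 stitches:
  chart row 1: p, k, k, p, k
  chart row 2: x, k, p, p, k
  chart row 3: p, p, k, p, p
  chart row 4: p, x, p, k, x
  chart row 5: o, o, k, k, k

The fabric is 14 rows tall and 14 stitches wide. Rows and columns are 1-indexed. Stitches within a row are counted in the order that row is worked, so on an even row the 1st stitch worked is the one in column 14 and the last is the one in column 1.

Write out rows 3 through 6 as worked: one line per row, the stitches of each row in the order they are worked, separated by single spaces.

Row 3: chart row 3, RS - tile across columns 1-14 and work as-is.
Row 4: chart row 4, WS - tiled (columns 1-14): p x p k x p x p k x p x p k; work from column 14 back to 1 with k<->p swapped.
Row 5: chart row 5, RS - tile across columns 1-14 and work as-is.
Row 6: chart row 1, WS - tiled (columns 1-14): p k k p k p k k p k p k k p; work from column 14 back to 1 with k<->p swapped.

Rows as worked:
p p k p p p p k p p p p k p
p k x k x p k x k x p k x k
o o k k k o o k k k o o k k
k p p k p k p p k p k p p k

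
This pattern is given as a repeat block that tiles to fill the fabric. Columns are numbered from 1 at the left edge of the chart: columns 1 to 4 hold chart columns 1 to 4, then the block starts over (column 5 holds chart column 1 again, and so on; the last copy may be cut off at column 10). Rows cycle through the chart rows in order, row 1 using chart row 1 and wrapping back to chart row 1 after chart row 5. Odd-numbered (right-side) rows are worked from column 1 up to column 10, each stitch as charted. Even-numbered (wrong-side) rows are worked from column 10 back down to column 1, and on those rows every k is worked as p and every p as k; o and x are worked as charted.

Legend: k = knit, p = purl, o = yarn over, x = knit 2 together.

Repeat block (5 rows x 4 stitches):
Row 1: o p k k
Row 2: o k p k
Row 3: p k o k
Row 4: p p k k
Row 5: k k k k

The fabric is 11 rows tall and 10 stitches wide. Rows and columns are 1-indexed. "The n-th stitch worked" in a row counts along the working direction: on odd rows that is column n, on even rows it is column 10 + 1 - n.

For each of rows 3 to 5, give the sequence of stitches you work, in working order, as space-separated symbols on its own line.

Row 3: chart row 3, RS - tile across columns 1-10 and work as-is.
Row 4: chart row 4, WS - tiled (columns 1-10): p p k k p p k k p p; work from column 10 back to 1 with k<->p swapped.
Row 5: chart row 5, RS - tile across columns 1-10 and work as-is.

== ROWS AS WORKED ==
p k o k p k o k p k
k k p p k k p p k k
k k k k k k k k k k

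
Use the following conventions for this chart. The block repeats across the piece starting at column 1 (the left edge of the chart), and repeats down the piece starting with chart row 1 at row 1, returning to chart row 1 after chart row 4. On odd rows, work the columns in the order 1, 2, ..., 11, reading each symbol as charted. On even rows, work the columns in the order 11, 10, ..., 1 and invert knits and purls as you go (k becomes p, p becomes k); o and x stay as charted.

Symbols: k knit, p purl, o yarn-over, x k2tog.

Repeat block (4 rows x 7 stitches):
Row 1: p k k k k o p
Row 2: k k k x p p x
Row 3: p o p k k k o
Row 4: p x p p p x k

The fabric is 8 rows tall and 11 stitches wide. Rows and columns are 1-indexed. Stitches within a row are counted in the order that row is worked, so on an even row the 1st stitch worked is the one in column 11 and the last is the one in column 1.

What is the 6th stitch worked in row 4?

Row 4: (4-1) mod 4 = 3, so use chart row 4. Even row -> WS.
Chart row 4 tiled across columns 1-11: p x p p p x k p x p p
WS row: flip the tiled sequence (start at column 11) and apply k<->p; o and x stay.
Row 4 as worked: k k x k p x k k k x k
The 6th stitch worked is x.

Result:
x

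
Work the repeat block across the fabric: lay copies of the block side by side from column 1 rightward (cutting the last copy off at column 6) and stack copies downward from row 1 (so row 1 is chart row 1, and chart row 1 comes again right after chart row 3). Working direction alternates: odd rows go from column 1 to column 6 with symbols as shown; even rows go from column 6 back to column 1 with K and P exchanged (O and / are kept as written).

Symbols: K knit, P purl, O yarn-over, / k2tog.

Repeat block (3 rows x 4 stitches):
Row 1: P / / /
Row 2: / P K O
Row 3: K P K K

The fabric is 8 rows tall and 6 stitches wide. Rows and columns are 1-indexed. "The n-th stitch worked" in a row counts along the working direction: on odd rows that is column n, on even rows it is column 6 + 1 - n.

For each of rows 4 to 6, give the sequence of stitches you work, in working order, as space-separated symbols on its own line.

Row 4: chart row 1, WS - tiled (columns 1-6): P / / / P /; work from column 6 back to 1 with K<->P swapped.
Row 5: chart row 2, RS - tile across columns 1-6 and work as-is.
Row 6: chart row 3, WS - tiled (columns 1-6): K P K K K P; work from column 6 back to 1 with K<->P swapped.

Result:
/ K / / / K
/ P K O / P
K P P P K P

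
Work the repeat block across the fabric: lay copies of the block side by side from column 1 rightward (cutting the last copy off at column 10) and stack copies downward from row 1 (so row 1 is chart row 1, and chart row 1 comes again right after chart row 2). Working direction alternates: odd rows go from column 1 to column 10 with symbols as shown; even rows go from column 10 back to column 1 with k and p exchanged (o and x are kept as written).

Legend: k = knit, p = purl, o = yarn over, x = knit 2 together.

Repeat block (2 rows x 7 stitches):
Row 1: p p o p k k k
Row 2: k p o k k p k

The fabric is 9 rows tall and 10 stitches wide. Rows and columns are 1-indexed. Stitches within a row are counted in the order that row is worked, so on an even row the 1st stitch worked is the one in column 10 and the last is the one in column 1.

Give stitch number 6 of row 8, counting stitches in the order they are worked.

Row 8 uses chart row ((8-1) mod 2)+1 = 2. Row 8 is even, so WS.
Chart row 2 tiled across columns 1-10: k p o k k p k k p o
WS: work from column 10 back to column 1 (reverse the tiled row), swapping k<->p (o and x unchanged).
Row 8 as worked: o k p p k p p o k p
Counting 6 along the worked row gives p.

Stitch:
p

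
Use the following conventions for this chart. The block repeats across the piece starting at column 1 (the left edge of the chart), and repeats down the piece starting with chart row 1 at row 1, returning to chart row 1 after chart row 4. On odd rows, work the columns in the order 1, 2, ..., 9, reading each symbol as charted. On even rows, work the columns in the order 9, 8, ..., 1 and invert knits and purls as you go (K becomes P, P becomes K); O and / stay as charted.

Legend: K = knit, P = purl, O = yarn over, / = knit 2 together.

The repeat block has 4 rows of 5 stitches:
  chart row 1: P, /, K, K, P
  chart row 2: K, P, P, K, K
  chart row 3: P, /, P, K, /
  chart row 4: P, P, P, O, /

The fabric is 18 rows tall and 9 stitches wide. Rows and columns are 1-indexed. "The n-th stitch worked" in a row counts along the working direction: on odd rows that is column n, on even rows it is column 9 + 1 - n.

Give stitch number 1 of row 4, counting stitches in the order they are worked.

Stitch:
O

Derivation:
Row 4: (4-1) mod 4 = 3, so use chart row 4. Even row -> WS.
Chart row 4 tiled across columns 1-9: P P P O / P P P O
WS row: flip the tiled sequence (start at column 9) and apply K<->P; O and / stay.
Row 4 as worked: O K K K / O K K K
Stitch 1 in working order -> O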